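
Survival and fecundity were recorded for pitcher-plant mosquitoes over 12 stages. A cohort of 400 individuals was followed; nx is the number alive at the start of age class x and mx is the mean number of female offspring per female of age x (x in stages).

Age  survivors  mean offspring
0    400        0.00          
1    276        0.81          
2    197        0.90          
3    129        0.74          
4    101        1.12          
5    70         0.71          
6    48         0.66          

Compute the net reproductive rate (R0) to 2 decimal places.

1.73

lx = nx/n0 = nx/400: 1, 0.69, 0.4925, 0.3225, 0.2525, 0.175, 0.12
lx·mx by age: 0, 0.5589, 0.44325, 0.23865, 0.2828, 0.12425, 0.0792
R0 = Σ lx·mx = 1.72705 → 1.73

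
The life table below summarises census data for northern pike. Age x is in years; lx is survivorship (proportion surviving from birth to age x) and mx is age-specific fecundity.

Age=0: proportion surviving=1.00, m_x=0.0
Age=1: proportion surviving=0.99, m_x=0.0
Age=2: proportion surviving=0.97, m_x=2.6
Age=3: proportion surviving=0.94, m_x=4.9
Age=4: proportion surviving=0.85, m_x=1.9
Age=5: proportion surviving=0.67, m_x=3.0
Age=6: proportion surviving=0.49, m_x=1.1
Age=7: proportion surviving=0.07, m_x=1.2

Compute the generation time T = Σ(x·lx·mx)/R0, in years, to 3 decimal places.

lx·mx: 0, 0, 2.522, 4.606, 1.615, 2.01, 0.539, 0.084 → R0 = 11.376
x·lx·mx: 0, 0, 5.044, 13.818, 6.46, 10.05, 3.234, 0.588 → Σ = 39.194
T = 39.194 / 11.376 = 3.445323… → 3.445

3.445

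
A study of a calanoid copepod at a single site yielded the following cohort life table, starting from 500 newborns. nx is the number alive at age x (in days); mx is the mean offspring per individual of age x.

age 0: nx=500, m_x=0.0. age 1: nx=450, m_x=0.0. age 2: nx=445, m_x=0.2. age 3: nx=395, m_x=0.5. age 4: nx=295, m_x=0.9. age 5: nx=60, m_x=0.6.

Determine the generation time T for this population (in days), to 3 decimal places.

3.423

lx = nx/n0 = nx/500: 1, 0.9, 0.89, 0.79, 0.59, 0.12
lx·mx: 0, 0, 0.178, 0.395, 0.531, 0.072 → R0 = 1.176
x·lx·mx: 0, 0, 0.356, 1.185, 2.124, 0.36 → Σ = 4.025
T = 4.025 / 1.176 = 3.422619… → 3.423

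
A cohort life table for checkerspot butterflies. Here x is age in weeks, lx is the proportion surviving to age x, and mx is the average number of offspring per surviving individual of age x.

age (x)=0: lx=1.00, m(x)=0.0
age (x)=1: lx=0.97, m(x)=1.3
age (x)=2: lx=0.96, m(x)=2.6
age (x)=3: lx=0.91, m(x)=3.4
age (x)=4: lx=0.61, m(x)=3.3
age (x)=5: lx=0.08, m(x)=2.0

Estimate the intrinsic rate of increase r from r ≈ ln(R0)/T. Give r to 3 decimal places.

R0 = Σ lx·mx = 0 + 1.261 + 2.496 + 3.094 + 2.013 + 0.16 = 9.024
Σ x·lx·mx = 24.387; T = 24.387/9.024 = 2.70246…
r ≈ ln(R0)/T = ln(9.024)/2.70246… = 0.81403… → 0.814

0.814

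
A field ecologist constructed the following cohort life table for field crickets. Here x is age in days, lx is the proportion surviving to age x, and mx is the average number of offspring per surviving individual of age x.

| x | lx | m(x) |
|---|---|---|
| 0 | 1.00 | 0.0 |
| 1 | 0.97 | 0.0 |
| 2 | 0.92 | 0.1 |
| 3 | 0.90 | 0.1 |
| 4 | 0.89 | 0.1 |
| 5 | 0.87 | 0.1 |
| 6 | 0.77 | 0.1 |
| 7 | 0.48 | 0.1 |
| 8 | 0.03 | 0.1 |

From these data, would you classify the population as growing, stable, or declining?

R0 = Σ lx·mx = 0 + 0 + 0.092 + 0.09 + 0.089 + 0.087 + 0.077 + 0.048 + 0.003 = 0.486
R0 < 1, so the population is declining.

declining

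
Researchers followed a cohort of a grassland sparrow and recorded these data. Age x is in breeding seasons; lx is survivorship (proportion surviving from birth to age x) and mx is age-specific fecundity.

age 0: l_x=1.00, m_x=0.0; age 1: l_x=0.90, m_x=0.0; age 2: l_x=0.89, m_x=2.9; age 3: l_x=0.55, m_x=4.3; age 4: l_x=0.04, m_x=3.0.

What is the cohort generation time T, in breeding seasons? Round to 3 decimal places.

lx·mx: 0, 0, 2.581, 2.365, 0.12 → R0 = 5.066
x·lx·mx: 0, 0, 5.162, 7.095, 0.48 → Σ = 12.737
T = 12.737 / 5.066 = 2.514212… → 2.514

2.514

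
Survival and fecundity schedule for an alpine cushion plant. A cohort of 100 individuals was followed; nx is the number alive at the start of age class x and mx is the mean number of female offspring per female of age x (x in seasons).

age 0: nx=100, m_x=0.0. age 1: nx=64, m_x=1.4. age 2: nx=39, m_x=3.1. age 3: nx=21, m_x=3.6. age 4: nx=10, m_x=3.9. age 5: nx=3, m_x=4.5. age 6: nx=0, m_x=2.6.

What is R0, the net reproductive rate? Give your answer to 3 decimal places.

3.386

lx = nx/n0 = nx/100: 1, 0.64, 0.39, 0.21, 0.1, 0.03, 0
lx·mx by age: 0, 0.896, 1.209, 0.756, 0.39, 0.135, 0
R0 = Σ lx·mx = 3.386 → 3.386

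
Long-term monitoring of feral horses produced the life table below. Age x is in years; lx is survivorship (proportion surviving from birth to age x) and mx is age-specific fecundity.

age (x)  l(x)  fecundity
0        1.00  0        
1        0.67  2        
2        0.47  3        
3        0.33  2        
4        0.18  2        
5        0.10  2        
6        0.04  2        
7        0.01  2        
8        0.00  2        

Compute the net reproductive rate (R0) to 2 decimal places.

lx·mx by age: 0, 1.34, 1.41, 0.66, 0.36, 0.2, 0.08, 0.02, 0
R0 = Σ lx·mx = 4.07 → 4.07

4.07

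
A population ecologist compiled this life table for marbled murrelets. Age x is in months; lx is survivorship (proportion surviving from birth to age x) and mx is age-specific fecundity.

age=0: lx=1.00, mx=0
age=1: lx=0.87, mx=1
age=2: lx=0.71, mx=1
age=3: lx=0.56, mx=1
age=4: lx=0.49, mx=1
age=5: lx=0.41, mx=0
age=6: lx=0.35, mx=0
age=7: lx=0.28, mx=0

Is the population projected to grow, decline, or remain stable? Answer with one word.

growing

R0 = Σ lx·mx = 0 + 0.87 + 0.71 + 0.56 + 0.49 + 0 + 0 + 0 = 2.63
R0 > 1, so the population is growing.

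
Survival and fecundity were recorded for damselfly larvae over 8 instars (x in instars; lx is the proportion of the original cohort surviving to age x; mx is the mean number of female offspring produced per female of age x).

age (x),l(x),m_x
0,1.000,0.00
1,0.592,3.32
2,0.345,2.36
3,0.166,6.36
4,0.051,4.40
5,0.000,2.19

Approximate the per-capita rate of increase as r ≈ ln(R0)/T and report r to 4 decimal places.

0.7427

R0 = Σ lx·mx = 0 + 1.96544 + 0.8142 + 1.05576 + 0.2244 + 0 = 4.0598
Σ x·lx·mx = 7.65872; T = 7.65872/4.0598 = 1.88648…
r ≈ ln(R0)/T = ln(4.0598)/1.88648… = 0.742725… → 0.7427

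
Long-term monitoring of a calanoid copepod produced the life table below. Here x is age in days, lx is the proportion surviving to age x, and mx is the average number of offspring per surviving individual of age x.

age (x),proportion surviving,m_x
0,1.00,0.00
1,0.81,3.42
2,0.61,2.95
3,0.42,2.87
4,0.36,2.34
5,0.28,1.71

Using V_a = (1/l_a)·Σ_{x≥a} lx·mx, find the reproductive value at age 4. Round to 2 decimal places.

3.67

lx·mx for x ≥ 4: 0.8424, 0.4788 → sum = 1.3212
V_4 = 1.3212 / l_4 = 1.3212 / 0.36 = 3.67 → 3.67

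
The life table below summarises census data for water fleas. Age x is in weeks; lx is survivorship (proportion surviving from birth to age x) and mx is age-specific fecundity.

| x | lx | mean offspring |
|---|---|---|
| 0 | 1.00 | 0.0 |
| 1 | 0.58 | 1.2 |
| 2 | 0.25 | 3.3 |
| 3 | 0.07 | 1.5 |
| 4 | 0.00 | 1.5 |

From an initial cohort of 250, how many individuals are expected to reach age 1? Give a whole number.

Expected survivors = N0 · l_1 = 250 × 0.58 = 145 → 145

145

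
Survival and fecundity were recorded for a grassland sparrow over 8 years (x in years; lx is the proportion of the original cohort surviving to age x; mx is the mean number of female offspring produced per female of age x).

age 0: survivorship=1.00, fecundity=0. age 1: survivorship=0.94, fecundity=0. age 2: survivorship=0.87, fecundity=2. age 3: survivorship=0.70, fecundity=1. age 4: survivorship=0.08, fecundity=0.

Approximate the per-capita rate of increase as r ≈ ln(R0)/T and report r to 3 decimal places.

0.390

R0 = Σ lx·mx = 0 + 0 + 1.74 + 0.7 + 0 = 2.44
Σ x·lx·mx = 5.58; T = 5.58/2.44 = 2.28689…
r ≈ ln(R0)/T = ln(2.44)/2.28689… = 0.39005… → 0.390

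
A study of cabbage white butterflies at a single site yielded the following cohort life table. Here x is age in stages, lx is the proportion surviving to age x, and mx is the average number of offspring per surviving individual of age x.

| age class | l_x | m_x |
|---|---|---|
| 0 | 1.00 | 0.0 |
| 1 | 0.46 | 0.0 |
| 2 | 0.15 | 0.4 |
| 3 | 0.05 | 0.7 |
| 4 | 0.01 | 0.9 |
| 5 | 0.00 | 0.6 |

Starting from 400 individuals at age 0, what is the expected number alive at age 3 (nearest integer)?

20

Expected survivors = N0 · l_3 = 400 × 0.05 = 20 → 20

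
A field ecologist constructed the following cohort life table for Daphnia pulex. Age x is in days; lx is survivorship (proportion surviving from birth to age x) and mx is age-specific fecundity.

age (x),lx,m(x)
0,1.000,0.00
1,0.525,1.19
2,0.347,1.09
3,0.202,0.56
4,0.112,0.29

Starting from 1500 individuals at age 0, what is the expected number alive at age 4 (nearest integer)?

Expected survivors = N0 · l_4 = 1500 × 0.112 = 168 → 168

168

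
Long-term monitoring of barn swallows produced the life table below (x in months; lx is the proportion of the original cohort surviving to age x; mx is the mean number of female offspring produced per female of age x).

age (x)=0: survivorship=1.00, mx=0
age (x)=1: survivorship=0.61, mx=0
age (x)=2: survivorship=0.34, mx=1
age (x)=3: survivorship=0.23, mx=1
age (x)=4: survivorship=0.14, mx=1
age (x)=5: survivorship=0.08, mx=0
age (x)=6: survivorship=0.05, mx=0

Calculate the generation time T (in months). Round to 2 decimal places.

lx·mx: 0, 0, 0.34, 0.23, 0.14, 0, 0 → R0 = 0.71
x·lx·mx: 0, 0, 0.68, 0.69, 0.56, 0, 0 → Σ = 1.93
T = 1.93 / 0.71 = 2.71831… → 2.72

2.72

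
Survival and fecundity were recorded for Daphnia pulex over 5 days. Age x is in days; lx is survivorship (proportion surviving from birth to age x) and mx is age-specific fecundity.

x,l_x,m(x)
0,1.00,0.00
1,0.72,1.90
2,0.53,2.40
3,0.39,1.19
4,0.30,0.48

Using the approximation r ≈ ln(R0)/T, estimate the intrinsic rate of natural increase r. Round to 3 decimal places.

0.651

R0 = Σ lx·mx = 0 + 1.368 + 1.272 + 0.4641 + 0.144 = 3.2481
Σ x·lx·mx = 5.8803; T = 5.8803/3.2481 = 1.81038…
r ≈ ln(R0)/T = ln(3.2481)/1.81038… = 0.65073… → 0.651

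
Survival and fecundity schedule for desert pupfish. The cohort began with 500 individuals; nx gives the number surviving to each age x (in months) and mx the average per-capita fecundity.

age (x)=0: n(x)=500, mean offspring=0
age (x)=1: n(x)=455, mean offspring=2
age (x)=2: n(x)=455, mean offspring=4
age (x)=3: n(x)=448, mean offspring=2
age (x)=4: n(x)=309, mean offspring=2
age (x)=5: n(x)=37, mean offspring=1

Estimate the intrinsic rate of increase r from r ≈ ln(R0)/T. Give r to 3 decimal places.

lx = nx/n0 = nx/500: 1, 0.91, 0.91, 0.896, 0.618, 0.074
R0 = Σ lx·mx = 0 + 1.82 + 3.64 + 1.792 + 1.236 + 0.074 = 8.562
Σ x·lx·mx = 19.79; T = 19.79/8.562 = 2.31138…
r ≈ ln(R0)/T = ln(8.562)/2.31138… = 0.92903… → 0.929

0.929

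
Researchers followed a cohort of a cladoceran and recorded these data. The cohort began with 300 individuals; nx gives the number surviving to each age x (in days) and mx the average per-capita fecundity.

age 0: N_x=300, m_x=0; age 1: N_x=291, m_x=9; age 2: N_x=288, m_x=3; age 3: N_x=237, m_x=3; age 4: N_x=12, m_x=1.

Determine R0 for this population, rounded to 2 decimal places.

14.02

lx = nx/n0 = nx/300: 1, 0.97, 0.96, 0.79, 0.04
lx·mx by age: 0, 8.73, 2.88, 2.37, 0.04
R0 = Σ lx·mx = 14.02 → 14.02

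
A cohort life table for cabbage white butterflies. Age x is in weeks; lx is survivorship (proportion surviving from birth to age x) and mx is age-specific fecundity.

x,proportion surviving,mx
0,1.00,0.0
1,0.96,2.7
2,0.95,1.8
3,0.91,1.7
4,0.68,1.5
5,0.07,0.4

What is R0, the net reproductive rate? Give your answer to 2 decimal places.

6.90

lx·mx by age: 0, 2.592, 1.71, 1.547, 1.02, 0.028
R0 = Σ lx·mx = 6.897 → 6.90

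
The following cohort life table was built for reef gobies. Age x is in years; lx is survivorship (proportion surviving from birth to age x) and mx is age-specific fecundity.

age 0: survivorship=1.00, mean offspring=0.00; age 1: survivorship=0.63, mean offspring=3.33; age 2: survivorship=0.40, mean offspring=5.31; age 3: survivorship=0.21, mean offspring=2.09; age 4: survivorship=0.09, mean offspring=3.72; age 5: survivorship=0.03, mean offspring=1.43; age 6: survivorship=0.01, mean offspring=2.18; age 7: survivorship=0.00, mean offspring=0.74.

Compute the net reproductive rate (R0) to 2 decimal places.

lx·mx by age: 0, 2.0979, 2.124, 0.4389, 0.3348, 0.0429, 0.0218, 0
R0 = Σ lx·mx = 5.0603 → 5.06

5.06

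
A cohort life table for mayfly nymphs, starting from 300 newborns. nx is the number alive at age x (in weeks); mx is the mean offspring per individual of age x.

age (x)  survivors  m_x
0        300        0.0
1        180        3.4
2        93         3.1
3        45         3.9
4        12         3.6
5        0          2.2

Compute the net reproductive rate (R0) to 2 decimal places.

3.73

lx = nx/n0 = nx/300: 1, 0.6, 0.31, 0.15, 0.04, 0
lx·mx by age: 0, 2.04, 0.961, 0.585, 0.144, 0
R0 = Σ lx·mx = 3.73 → 3.73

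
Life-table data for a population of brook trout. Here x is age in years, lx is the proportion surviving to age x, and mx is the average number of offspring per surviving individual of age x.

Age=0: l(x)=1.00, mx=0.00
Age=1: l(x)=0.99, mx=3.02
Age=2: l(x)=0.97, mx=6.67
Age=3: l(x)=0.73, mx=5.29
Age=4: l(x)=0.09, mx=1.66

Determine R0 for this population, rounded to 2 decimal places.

lx·mx by age: 0, 2.9898, 6.4699, 3.8617, 0.1494
R0 = Σ lx·mx = 13.4708 → 13.47

13.47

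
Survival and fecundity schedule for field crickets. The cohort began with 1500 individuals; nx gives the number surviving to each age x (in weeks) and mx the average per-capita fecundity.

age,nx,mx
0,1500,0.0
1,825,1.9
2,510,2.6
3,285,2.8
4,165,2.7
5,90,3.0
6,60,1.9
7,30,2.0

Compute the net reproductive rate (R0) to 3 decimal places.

3.054

lx = nx/n0 = nx/1500: 1, 0.55, 0.34, 0.19, 0.11, 0.06, 0.04, 0.02
lx·mx by age: 0, 1.045, 0.884, 0.532, 0.297, 0.18, 0.076, 0.04
R0 = Σ lx·mx = 3.054 → 3.054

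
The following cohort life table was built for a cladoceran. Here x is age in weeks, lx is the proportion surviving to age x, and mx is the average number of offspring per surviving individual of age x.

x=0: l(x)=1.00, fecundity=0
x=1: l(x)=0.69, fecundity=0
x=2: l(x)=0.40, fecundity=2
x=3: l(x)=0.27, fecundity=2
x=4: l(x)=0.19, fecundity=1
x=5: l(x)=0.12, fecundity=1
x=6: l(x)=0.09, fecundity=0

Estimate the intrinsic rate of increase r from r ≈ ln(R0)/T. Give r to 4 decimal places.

0.1804

R0 = Σ lx·mx = 0 + 0 + 0.8 + 0.54 + 0.19 + 0.12 + 0 = 1.65
Σ x·lx·mx = 4.58; T = 4.58/1.65 = 2.77576…
r ≈ ln(R0)/T = ln(1.65)/2.77576… = 0.18041… → 0.1804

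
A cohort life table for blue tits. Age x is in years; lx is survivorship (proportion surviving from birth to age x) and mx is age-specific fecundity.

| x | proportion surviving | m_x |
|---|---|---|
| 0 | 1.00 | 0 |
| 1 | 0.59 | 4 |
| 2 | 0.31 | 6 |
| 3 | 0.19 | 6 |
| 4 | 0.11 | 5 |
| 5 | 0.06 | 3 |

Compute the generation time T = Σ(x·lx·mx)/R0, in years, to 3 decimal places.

lx·mx: 0, 2.36, 1.86, 1.14, 0.55, 0.18 → R0 = 6.09
x·lx·mx: 0, 2.36, 3.72, 3.42, 2.2, 0.9 → Σ = 12.6
T = 12.6 / 6.09 = 2.068966… → 2.069

2.069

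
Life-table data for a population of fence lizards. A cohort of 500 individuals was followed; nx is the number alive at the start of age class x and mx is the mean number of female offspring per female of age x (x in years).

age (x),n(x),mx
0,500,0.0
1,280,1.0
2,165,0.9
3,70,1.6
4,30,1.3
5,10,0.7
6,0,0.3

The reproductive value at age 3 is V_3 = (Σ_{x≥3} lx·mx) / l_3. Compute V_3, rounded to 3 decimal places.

2.257

lx = nx/n0 = nx/500: 1, 0.56, 0.33, 0.14, 0.06, 0.02, 0
lx·mx for x ≥ 3: 0.224, 0.078, 0.014, 0 → sum = 0.316
V_3 = 0.316 / l_3 = 0.316 / 0.14 = 2.257143… → 2.257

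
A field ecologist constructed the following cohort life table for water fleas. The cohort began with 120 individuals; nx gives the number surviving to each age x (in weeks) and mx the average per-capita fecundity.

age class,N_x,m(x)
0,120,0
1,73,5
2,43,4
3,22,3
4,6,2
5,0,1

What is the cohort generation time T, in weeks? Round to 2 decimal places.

lx = nx/n0 = nx/120: 1, 0.60833…, 0.35833…, 0.18333…, 0.05, 0
lx·mx: 0, 3.041667…, 1.433333…, 0.55…, 0.1, 0 → R0 = 5.125…
x·lx·mx: 0, 3.041667…, 2.866667…, 1.65…, 0.4, 0 → Σ = 7.958333…
T = 7.958333… / 5.125… = 1.552846… → 1.55

1.55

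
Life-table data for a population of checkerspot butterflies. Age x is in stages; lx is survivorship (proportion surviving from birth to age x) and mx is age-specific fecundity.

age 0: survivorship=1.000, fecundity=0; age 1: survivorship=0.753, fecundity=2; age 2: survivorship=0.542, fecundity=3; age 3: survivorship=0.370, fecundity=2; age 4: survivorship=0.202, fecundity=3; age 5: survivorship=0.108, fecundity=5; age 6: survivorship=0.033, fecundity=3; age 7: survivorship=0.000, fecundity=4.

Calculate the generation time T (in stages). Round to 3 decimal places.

2.481

lx·mx: 0, 1.506, 1.626, 0.74, 0.606, 0.54, 0.099, 0 → R0 = 5.117
x·lx·mx: 0, 1.506, 3.252, 2.22, 2.424, 2.7, 0.594, 0 → Σ = 12.696
T = 12.696 / 5.117 = 2.481141… → 2.481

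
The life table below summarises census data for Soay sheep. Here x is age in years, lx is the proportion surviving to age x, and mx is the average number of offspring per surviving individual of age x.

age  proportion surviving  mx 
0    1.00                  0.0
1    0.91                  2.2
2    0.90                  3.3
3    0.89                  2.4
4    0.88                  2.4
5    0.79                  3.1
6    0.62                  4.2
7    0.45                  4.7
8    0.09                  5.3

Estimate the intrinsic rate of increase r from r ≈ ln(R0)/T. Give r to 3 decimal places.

0.688

R0 = Σ lx·mx = 0 + 2.002 + 2.97 + 2.136 + 2.112 + 2.449 + 2.604 + 2.115 + 0.477 = 16.865
Σ x·lx·mx = 69.288; T = 69.288/16.865 = 4.10839…
r ≈ ln(R0)/T = ln(16.865)/4.10839… = 0.68768… → 0.688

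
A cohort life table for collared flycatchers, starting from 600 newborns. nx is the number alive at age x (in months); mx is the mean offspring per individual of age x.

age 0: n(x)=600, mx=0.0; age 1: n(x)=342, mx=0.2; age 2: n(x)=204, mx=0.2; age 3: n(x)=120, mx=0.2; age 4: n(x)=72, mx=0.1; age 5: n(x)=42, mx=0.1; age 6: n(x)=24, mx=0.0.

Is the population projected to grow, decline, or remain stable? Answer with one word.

lx = nx/n0 = nx/600: 1, 0.57, 0.34, 0.2, 0.12, 0.07, 0.04
R0 = Σ lx·mx = 0 + 0.114 + 0.068 + 0.04 + 0.012 + 0.007 + 0 = 0.241
R0 < 1, so the population is declining.

declining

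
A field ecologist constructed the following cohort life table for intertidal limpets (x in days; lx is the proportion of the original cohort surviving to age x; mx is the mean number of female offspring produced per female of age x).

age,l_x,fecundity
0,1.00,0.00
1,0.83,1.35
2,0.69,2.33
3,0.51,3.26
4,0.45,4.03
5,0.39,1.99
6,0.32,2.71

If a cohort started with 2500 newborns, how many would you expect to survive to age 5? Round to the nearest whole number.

975

Expected survivors = N0 · l_5 = 2500 × 0.39 = 975 → 975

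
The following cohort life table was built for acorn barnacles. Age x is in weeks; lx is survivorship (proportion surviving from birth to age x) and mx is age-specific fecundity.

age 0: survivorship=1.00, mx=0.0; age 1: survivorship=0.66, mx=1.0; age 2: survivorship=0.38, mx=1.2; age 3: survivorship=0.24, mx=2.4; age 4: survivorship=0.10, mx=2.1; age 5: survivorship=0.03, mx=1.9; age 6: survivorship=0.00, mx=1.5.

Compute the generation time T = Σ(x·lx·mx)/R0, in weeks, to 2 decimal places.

2.26

lx·mx: 0, 0.66, 0.456, 0.576, 0.21, 0.057, 0 → R0 = 1.959
x·lx·mx: 0, 0.66, 0.912, 1.728, 0.84, 0.285, 0 → Σ = 4.425
T = 4.425 / 1.959 = 2.258806… → 2.26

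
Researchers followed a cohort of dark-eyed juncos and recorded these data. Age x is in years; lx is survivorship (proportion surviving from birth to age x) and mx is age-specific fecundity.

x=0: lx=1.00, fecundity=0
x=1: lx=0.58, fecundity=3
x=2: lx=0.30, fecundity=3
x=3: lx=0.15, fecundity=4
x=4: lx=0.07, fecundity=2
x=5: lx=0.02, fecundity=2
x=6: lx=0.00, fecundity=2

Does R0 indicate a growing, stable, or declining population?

R0 = Σ lx·mx = 0 + 1.74 + 0.9 + 0.6 + 0.14 + 0.04 + 0 = 3.42
R0 > 1, so the population is growing.

growing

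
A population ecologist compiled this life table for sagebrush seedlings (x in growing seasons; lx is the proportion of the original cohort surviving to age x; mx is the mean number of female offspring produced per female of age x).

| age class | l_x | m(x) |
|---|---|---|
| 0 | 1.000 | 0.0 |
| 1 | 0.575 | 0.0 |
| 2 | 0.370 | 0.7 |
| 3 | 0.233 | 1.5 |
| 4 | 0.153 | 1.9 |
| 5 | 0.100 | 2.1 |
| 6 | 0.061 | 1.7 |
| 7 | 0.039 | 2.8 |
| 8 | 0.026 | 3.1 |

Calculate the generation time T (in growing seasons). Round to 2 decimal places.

4.14

lx·mx: 0, 0, 0.259, 0.3495, 0.2907, 0.21, 0.1037, 0.1092, 0.0806 → R0 = 1.4027
x·lx·mx: 0, 0, 0.518, 1.0485, 1.1628, 1.05, 0.6222, 0.7644, 0.6448 → Σ = 5.8107
T = 5.8107 / 1.4027 = 4.142511… → 4.14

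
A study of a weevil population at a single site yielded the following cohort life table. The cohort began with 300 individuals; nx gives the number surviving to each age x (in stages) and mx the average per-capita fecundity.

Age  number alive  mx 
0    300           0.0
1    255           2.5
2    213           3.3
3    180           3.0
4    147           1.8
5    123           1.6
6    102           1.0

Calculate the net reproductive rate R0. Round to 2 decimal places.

lx = nx/n0 = nx/300: 1, 0.85, 0.71, 0.6, 0.49, 0.41, 0.34
lx·mx by age: 0, 2.125, 2.343, 1.8, 0.882, 0.656, 0.34
R0 = Σ lx·mx = 8.146 → 8.15

8.15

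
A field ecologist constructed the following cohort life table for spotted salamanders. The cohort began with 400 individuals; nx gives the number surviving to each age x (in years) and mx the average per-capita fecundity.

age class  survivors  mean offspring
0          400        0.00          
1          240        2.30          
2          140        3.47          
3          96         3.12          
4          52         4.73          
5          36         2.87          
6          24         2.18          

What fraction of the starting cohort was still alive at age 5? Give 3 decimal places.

0.090

l_5 = n_5/n_0 = 36/400 = 0.09 → 0.090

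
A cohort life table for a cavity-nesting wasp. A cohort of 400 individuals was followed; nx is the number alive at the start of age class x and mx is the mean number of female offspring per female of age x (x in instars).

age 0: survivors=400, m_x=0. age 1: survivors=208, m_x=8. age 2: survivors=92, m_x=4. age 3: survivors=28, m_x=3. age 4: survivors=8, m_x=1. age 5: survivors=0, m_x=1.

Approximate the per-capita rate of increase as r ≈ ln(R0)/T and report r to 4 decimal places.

1.3212

lx = nx/n0 = nx/400: 1, 0.52, 0.23, 0.07, 0.02, 0
R0 = Σ lx·mx = 0 + 4.16 + 0.92 + 0.21 + 0.02 + 0 = 5.31
Σ x·lx·mx = 6.71; T = 6.71/5.31 = 1.26365…
r ≈ ln(R0)/T = ln(5.31)/1.26365… = 1.321242… → 1.3212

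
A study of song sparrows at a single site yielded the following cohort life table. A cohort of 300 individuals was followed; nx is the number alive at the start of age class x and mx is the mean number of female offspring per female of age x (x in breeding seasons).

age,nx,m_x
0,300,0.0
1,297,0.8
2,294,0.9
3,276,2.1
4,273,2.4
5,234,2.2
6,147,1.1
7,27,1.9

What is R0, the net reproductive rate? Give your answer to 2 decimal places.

lx = nx/n0 = nx/300: 1, 0.99, 0.98, 0.92, 0.91, 0.78, 0.49, 0.09
lx·mx by age: 0, 0.792, 0.882, 1.932, 2.184, 1.716, 0.539, 0.171
R0 = Σ lx·mx = 8.216 → 8.22

8.22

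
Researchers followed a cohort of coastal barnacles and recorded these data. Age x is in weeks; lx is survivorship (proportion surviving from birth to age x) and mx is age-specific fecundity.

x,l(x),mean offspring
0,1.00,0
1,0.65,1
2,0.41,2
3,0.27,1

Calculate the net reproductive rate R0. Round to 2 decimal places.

1.74

lx·mx by age: 0, 0.65, 0.82, 0.27
R0 = Σ lx·mx = 1.74 → 1.74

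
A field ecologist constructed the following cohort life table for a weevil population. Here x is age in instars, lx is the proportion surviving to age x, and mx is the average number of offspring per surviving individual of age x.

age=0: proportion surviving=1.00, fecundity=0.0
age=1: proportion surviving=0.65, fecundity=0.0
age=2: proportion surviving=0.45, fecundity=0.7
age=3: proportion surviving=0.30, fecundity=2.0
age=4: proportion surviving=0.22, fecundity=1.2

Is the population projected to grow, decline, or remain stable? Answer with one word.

growing

R0 = Σ lx·mx = 0 + 0 + 0.315 + 0.6 + 0.264 = 1.179
R0 > 1, so the population is growing.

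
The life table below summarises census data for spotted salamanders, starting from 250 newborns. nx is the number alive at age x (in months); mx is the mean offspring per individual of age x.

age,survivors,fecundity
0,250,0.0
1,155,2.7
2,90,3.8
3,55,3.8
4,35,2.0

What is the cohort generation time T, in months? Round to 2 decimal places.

lx = nx/n0 = nx/250: 1, 0.62, 0.36, 0.22, 0.14
lx·mx: 0, 1.674, 1.368, 0.836, 0.28 → R0 = 4.158
x·lx·mx: 0, 1.674, 2.736, 2.508, 1.12 → Σ = 8.038
T = 8.038 / 4.158 = 1.933141… → 1.93

1.93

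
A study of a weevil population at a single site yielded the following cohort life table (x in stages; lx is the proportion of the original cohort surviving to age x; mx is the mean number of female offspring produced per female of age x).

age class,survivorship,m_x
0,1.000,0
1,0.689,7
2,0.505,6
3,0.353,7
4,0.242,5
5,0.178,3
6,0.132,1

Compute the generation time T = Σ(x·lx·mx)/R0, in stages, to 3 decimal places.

lx·mx: 0, 4.823, 3.03, 2.471, 1.21, 0.534, 0.132 → R0 = 12.2
x·lx·mx: 0, 4.823, 6.06, 7.413, 4.84, 2.67, 0.792 → Σ = 26.598
T = 26.598 / 12.2 = 2.180164… → 2.180

2.180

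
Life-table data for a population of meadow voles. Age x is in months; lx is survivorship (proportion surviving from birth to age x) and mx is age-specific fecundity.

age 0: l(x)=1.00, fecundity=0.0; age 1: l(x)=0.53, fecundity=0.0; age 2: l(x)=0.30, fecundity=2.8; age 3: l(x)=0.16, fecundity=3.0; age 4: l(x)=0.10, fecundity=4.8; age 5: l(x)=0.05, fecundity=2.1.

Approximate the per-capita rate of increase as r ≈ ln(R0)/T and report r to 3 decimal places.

R0 = Σ lx·mx = 0 + 0 + 0.84 + 0.48 + 0.48 + 0.105 = 1.905
Σ x·lx·mx = 5.565; T = 5.565/1.905 = 2.92126…
r ≈ ln(R0)/T = ln(1.905)/2.92126… = 0.22062… → 0.221

0.221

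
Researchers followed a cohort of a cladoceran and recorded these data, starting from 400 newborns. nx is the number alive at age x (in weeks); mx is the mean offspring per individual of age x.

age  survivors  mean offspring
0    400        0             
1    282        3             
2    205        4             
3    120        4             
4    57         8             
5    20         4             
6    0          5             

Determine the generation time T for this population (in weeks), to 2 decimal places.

2.29

lx = nx/n0 = nx/400: 1, 0.705, 0.5125, 0.3, 0.1425, 0.05, 0
lx·mx: 0, 2.115, 2.05, 1.2, 1.14, 0.2, 0 → R0 = 6.705
x·lx·mx: 0, 2.115, 4.1, 3.6, 4.56, 1, 0 → Σ = 15.375
T = 15.375 / 6.705 = 2.293065… → 2.29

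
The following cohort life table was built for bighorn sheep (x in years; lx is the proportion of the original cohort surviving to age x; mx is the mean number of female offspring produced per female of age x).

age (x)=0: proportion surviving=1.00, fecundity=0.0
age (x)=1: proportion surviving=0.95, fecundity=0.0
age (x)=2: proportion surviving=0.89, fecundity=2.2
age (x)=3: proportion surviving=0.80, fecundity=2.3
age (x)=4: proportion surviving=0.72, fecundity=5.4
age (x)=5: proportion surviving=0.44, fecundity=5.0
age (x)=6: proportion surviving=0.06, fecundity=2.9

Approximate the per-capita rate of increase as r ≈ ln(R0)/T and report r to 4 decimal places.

R0 = Σ lx·mx = 0 + 0 + 1.958 + 1.84 + 3.888 + 2.2 + 0.174 = 10.06
Σ x·lx·mx = 37.032; T = 37.032/10.06 = 3.68111…
r ≈ ln(R0)/T = ln(10.06)/3.68111… = 0.627138… → 0.6271

0.6271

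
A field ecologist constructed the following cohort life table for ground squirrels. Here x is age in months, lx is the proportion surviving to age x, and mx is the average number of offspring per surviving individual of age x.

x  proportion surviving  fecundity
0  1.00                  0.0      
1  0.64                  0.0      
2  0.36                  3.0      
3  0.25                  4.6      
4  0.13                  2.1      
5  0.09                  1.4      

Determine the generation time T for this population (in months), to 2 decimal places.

2.79

lx·mx: 0, 0, 1.08, 1.15, 0.273, 0.126 → R0 = 2.629
x·lx·mx: 0, 0, 2.16, 3.45, 1.092, 0.63 → Σ = 7.332
T = 7.332 / 2.629 = 2.788893… → 2.79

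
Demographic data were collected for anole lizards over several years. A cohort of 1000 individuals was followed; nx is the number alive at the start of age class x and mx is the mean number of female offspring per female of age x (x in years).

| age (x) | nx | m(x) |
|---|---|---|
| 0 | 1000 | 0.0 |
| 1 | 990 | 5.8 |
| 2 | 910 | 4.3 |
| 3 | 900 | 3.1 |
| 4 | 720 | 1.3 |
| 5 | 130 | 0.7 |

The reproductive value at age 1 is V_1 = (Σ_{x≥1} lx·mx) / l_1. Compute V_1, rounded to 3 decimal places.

13.608

lx = nx/n0 = nx/1000: 1, 0.99, 0.91, 0.9, 0.72, 0.13
lx·mx for x ≥ 1: 5.742, 3.913, 2.79, 0.936, 0.091 → sum = 13.472
V_1 = 13.472 / l_1 = 13.472 / 0.99 = 13.608081… → 13.608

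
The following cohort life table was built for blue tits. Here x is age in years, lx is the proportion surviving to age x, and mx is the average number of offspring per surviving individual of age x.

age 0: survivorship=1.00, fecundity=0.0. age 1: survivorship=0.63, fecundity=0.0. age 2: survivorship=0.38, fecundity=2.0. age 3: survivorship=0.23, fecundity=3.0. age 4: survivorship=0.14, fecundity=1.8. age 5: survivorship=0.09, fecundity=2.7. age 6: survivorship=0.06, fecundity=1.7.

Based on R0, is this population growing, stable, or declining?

growing

R0 = Σ lx·mx = 0 + 0 + 0.76 + 0.69 + 0.252 + 0.243 + 0.102 = 2.047
R0 > 1, so the population is growing.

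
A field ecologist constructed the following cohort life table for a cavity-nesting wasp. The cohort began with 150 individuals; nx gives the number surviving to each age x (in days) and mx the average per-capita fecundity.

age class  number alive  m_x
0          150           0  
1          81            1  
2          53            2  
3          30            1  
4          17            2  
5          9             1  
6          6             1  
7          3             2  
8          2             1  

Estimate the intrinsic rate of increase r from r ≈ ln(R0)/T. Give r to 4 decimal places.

0.2509

lx = nx/n0 = nx/150: 1, 0.54, 0.35333…, 0.2, 0.11333…, 0.06, 0.04, 0.02, 0.01333…
R0 = Σ lx·mx = 0 + 0.54 + 0.70667… + 0.2 + 0.22667… + 0.06 + 0.04 + 0.04 + 0.01333… = 1.826667…
Σ x·lx·mx = 4.386667…; T = 4.386667…/1.826667… = 2.40146…
r ≈ ln(R0)/T = ln(1.826667…)/2.40146… = 0.250886… → 0.2509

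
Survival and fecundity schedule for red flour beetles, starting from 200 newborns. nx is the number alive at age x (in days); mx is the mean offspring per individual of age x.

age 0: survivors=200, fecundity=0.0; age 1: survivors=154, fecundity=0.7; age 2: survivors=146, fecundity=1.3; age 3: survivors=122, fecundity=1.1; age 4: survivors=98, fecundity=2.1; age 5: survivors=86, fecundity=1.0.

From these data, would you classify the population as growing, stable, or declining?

growing

lx = nx/n0 = nx/200: 1, 0.77, 0.73, 0.61, 0.49, 0.43
R0 = Σ lx·mx = 0 + 0.539 + 0.949 + 0.671 + 1.029 + 0.43 = 3.618
R0 > 1, so the population is growing.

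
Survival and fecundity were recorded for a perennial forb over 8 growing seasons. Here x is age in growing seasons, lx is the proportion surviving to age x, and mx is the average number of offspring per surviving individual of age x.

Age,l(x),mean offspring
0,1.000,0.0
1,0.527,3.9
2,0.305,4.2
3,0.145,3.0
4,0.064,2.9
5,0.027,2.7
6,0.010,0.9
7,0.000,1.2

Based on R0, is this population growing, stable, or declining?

growing

R0 = Σ lx·mx = 0 + 2.0553 + 1.281 + 0.435 + 0.1856 + 0.0729 + 0.009 + 0 = 4.0388
R0 > 1, so the population is growing.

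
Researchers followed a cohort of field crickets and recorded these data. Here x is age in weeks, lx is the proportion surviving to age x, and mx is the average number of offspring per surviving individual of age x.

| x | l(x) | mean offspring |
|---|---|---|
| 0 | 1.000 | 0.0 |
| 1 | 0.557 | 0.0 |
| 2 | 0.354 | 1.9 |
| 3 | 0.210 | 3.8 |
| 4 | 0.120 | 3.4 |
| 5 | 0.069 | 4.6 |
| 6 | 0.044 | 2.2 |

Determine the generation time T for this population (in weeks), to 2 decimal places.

lx·mx: 0, 0, 0.6726, 0.798, 0.408, 0.3174, 0.0968 → R0 = 2.2928
x·lx·mx: 0, 0, 1.3452, 2.394, 1.632, 1.587, 0.5808 → Σ = 7.539
T = 7.539 / 2.2928 = 3.288119… → 3.29

3.29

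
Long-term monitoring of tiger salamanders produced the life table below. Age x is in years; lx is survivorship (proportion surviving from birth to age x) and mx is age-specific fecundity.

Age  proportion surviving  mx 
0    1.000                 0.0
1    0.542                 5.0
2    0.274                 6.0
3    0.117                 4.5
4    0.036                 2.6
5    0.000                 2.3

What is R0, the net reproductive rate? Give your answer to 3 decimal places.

4.974

lx·mx by age: 0, 2.71, 1.644, 0.5265, 0.0936, 0
R0 = Σ lx·mx = 4.9741 → 4.974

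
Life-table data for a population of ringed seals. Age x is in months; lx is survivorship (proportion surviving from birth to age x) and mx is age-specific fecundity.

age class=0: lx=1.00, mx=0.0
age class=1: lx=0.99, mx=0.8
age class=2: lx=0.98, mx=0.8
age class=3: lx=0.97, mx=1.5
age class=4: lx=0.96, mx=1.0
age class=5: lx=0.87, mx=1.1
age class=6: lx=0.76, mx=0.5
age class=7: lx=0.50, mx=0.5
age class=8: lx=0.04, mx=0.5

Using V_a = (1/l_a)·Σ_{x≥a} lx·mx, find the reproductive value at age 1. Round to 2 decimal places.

lx·mx for x ≥ 1: 0.792, 0.784, 1.455, 0.96, 0.957, 0.38, 0.25, 0.02 → sum = 5.598
V_1 = 5.598 / l_1 = 5.598 / 0.99 = 5.654545… → 5.65

5.65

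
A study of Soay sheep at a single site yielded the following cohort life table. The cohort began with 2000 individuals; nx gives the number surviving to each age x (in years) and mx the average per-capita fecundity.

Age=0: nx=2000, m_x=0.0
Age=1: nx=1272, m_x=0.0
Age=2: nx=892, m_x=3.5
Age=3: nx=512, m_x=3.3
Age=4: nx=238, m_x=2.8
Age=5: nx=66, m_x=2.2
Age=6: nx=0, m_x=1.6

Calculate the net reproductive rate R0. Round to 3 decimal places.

2.812

lx = nx/n0 = nx/2000: 1, 0.636, 0.446, 0.256, 0.119, 0.033, 0
lx·mx by age: 0, 0, 1.561, 0.8448, 0.3332, 0.0726, 0
R0 = Σ lx·mx = 2.8116 → 2.812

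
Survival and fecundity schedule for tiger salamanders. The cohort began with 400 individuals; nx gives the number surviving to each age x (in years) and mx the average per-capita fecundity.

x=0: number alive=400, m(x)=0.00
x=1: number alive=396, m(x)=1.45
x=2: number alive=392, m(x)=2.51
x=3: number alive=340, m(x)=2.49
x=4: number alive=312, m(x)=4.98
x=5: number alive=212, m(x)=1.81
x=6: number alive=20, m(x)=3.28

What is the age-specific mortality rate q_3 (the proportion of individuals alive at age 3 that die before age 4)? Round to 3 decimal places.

lx = nx/n0 = nx/400: 1, 0.99, 0.98, 0.85, 0.78, 0.53, 0.05
q_3 = (l_3 − l_4) / l_3 = (0.85 − 0.78) / 0.85
     = 0.07 / 0.85 = 0.082353… → 0.082

0.082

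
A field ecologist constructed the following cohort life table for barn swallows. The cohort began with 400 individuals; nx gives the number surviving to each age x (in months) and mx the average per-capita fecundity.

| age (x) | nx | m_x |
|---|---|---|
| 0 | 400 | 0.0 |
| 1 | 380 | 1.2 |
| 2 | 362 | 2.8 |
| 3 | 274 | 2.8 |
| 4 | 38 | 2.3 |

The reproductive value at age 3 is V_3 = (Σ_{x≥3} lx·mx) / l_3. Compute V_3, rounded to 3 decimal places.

lx = nx/n0 = nx/400: 1, 0.95, 0.905, 0.685, 0.095
lx·mx for x ≥ 3: 1.918, 0.2185 → sum = 2.1365
V_3 = 2.1365 / l_3 = 2.1365 / 0.685 = 3.118978… → 3.119

3.119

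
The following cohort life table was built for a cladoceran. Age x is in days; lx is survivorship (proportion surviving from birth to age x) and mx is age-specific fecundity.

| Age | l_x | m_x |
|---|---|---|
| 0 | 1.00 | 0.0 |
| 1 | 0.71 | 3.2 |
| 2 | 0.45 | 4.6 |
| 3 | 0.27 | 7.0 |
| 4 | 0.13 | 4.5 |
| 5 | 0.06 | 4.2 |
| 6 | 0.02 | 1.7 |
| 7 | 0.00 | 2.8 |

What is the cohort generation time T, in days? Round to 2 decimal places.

lx·mx: 0, 2.272, 2.07, 1.89, 0.585, 0.252, 0.034, 0 → R0 = 7.103
x·lx·mx: 0, 2.272, 4.14, 5.67, 2.34, 1.26, 0.204, 0 → Σ = 15.886
T = 15.886 / 7.103 = 2.23652… → 2.24

2.24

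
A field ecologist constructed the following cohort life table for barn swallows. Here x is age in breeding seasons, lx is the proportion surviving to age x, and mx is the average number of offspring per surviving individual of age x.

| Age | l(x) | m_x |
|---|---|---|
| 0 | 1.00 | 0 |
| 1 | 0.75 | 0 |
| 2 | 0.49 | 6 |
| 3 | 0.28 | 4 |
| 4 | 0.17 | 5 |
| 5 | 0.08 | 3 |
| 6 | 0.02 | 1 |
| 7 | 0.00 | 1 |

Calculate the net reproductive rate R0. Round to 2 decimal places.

5.17

lx·mx by age: 0, 0, 2.94, 1.12, 0.85, 0.24, 0.02, 0
R0 = Σ lx·mx = 5.17 → 5.17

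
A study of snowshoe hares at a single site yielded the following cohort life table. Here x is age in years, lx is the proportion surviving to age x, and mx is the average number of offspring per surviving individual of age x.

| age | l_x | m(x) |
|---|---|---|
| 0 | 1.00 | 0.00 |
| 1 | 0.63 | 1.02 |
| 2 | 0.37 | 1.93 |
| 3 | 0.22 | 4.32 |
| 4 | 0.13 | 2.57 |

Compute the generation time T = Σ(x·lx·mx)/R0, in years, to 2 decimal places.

lx·mx: 0, 0.6426, 0.7141, 0.9504, 0.3341 → R0 = 2.6412
x·lx·mx: 0, 0.6426, 1.4282, 2.8512, 1.3364 → Σ = 6.2584
T = 6.2584 / 2.6412 = 2.369529… → 2.37

2.37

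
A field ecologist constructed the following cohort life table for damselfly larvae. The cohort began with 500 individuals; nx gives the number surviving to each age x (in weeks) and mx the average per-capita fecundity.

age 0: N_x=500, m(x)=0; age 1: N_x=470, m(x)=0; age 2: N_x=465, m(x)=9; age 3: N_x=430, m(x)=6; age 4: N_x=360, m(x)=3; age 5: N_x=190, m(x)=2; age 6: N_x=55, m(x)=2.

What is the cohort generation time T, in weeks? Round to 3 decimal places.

lx = nx/n0 = nx/500: 1, 0.94, 0.93, 0.86, 0.72, 0.38, 0.11
lx·mx: 0, 0, 8.37, 5.16, 2.16, 0.76, 0.22 → R0 = 16.67
x·lx·mx: 0, 0, 16.74, 15.48, 8.64, 3.8, 1.32 → Σ = 45.98
T = 45.98 / 16.67 = 2.758248… → 2.758

2.758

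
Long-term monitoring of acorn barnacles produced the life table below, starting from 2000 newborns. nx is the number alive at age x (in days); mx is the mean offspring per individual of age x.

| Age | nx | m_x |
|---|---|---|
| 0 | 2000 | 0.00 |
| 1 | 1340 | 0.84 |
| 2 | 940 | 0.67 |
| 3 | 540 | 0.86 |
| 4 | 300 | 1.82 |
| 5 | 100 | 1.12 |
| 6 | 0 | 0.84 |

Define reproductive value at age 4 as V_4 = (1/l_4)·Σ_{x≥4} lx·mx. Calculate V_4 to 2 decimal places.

lx = nx/n0 = nx/2000: 1, 0.67, 0.47, 0.27, 0.15, 0.05, 0
lx·mx for x ≥ 4: 0.273, 0.056, 0 → sum = 0.329
V_4 = 0.329 / l_4 = 0.329 / 0.15 = 2.193333… → 2.19

2.19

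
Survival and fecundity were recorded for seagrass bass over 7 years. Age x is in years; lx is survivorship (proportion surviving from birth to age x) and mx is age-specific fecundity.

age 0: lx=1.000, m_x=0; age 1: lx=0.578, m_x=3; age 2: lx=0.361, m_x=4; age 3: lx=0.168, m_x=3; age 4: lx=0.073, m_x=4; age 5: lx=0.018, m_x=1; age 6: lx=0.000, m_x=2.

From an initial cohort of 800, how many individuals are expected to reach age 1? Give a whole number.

462

Expected survivors = N0 · l_1 = 800 × 0.578 = 462.4 → 462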